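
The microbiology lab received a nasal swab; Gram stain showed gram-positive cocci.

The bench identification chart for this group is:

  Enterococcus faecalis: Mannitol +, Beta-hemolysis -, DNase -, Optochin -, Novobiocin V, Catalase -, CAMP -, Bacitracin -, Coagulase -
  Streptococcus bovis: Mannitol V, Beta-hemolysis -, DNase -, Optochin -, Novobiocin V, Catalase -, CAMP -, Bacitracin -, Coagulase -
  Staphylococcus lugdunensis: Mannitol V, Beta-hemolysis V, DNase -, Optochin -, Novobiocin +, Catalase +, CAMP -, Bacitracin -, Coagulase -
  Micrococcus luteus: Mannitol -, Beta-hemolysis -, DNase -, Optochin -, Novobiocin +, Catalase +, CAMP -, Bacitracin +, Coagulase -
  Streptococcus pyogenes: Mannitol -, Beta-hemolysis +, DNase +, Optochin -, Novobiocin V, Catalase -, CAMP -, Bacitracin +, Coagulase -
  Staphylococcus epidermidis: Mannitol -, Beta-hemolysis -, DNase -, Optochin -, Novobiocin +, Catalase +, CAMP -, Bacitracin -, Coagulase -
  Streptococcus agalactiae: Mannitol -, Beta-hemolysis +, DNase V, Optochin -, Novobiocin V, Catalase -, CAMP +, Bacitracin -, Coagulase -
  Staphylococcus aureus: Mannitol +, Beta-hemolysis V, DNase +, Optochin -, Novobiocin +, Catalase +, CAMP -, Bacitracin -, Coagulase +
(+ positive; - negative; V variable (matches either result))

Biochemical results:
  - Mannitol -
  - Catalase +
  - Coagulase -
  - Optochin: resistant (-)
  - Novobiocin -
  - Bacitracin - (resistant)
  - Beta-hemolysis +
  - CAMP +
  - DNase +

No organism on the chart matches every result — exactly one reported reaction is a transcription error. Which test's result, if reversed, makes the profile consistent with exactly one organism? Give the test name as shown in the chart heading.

As reported, no row in the chart matches all 9 reactions.
Reversing Mannitol → still no organism matches.
Reversing Beta-hemolysis → still no organism matches.
Reversing Optochin → still no organism matches.
Reversing CAMP → still no organism matches.
Reversing Bacitracin → still no organism matches.
Reversing DNase → still no organism matches.
Reversing Coagulase → still no organism matches.
Reversing Novobiocin → still no organism matches.
Reversing Catalase (to -) → unique match: Streptococcus agalactiae.

Catalase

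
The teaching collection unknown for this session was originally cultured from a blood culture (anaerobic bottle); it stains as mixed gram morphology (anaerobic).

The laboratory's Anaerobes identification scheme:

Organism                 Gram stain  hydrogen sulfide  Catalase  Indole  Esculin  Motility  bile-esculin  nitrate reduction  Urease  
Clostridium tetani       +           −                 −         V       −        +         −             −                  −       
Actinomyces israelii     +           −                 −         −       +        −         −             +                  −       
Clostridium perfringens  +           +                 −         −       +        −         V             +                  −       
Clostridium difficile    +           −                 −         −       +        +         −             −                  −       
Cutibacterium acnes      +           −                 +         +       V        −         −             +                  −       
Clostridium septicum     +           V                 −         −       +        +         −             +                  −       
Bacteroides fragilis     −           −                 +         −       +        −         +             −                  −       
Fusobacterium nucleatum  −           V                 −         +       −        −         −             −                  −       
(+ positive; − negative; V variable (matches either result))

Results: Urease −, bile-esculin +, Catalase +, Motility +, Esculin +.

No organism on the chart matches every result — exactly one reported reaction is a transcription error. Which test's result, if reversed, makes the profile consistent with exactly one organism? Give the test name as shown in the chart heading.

Motility

As reported, no row in the chart matches all 5 reactions.
Reversing Urease → still no organism matches.
Reversing Esculin → still no organism matches.
Reversing bile-esculin → still no organism matches.
Reversing Motility (to −) → unique match: Bacteroides fragilis.
Reversing Catalase → still no organism matches.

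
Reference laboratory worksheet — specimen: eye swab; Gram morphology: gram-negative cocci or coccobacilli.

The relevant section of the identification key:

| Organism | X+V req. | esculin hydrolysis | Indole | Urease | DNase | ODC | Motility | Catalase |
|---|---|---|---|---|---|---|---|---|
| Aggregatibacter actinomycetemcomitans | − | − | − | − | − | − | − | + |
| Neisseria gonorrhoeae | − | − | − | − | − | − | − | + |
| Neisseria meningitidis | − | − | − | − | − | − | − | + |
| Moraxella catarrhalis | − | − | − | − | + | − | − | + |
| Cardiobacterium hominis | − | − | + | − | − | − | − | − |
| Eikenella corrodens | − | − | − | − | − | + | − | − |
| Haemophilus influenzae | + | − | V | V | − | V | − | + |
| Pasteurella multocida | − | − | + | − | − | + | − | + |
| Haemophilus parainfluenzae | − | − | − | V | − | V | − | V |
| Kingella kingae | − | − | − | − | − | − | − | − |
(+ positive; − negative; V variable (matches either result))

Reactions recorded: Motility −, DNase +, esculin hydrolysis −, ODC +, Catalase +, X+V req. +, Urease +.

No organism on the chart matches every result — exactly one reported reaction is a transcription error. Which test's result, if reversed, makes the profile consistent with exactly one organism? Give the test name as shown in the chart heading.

As reported, no row in the chart matches all 7 reactions.
Reversing ODC → still no organism matches.
Reversing Motility → still no organism matches.
Reversing X+V req. → still no organism matches.
Reversing esculin hydrolysis → still no organism matches.
Reversing Urease → still no organism matches.
Reversing DNase (to −) → unique match: Haemophilus influenzae.
Reversing Catalase → still no organism matches.

DNase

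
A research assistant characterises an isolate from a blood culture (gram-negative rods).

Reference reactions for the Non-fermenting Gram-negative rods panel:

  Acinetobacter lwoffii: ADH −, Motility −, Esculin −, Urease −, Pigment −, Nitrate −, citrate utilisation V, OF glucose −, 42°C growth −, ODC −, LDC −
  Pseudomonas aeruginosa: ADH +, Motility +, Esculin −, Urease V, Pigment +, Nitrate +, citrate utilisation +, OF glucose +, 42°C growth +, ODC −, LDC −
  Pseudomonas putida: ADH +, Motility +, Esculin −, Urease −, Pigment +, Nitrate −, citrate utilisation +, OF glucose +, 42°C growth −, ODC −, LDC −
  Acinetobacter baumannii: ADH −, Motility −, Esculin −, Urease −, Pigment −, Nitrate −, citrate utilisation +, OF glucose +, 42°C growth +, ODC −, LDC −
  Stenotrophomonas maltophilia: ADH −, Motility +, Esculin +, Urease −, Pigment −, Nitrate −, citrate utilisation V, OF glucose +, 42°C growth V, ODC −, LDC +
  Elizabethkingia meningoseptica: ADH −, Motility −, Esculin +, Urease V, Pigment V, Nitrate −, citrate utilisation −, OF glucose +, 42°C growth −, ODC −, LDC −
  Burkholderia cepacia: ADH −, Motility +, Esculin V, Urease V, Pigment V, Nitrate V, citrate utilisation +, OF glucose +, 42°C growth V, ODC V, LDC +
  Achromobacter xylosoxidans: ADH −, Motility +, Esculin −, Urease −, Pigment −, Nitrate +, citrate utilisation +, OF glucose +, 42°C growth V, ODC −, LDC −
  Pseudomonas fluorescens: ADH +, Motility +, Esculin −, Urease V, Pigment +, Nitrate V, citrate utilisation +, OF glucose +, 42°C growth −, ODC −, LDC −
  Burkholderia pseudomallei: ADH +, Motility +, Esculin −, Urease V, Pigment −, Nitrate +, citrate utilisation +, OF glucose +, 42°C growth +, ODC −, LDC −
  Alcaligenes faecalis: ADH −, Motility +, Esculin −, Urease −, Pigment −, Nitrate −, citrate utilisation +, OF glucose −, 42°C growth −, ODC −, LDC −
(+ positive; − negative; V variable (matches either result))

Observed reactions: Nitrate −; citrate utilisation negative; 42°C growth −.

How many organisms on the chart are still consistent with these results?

3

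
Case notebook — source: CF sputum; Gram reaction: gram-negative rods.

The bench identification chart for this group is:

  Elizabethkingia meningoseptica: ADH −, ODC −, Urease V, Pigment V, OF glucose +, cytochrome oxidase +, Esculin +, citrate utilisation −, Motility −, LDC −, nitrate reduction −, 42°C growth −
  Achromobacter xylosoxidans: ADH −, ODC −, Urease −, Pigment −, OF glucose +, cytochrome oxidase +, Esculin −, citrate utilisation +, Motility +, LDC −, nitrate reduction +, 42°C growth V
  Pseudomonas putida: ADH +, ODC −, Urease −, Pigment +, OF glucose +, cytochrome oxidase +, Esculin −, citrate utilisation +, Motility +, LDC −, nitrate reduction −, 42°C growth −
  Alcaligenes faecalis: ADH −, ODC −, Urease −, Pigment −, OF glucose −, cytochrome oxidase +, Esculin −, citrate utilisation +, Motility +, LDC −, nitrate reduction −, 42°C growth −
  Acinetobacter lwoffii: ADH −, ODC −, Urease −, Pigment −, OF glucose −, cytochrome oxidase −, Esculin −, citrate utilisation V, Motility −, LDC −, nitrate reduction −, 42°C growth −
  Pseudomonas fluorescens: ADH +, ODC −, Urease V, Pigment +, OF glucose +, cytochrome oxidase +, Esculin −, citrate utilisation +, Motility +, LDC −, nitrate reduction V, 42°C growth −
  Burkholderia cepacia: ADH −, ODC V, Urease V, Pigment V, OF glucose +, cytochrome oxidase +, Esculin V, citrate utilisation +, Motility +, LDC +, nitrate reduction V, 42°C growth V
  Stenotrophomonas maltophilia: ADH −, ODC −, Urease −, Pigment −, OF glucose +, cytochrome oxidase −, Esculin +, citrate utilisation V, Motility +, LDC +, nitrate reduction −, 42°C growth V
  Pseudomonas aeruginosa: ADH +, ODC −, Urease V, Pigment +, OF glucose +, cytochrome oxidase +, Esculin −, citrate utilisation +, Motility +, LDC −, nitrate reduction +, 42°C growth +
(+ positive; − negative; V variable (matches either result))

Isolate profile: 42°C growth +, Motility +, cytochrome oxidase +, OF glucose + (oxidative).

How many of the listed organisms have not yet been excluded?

cytochrome oxidase +: excludes Acinetobacter lwoffii, Stenotrophomonas maltophilia — 7 left.
Motility +: excludes Elizabethkingia meningoseptica — 6 left.
OF glucose +: excludes Alcaligenes faecalis — 5 left.
42°C growth +: excludes Pseudomonas putida, Pseudomonas fluorescens — 3 left.
Still consistent: Achromobacter xylosoxidans, Burkholderia cepacia, Pseudomonas aeruginosa.

3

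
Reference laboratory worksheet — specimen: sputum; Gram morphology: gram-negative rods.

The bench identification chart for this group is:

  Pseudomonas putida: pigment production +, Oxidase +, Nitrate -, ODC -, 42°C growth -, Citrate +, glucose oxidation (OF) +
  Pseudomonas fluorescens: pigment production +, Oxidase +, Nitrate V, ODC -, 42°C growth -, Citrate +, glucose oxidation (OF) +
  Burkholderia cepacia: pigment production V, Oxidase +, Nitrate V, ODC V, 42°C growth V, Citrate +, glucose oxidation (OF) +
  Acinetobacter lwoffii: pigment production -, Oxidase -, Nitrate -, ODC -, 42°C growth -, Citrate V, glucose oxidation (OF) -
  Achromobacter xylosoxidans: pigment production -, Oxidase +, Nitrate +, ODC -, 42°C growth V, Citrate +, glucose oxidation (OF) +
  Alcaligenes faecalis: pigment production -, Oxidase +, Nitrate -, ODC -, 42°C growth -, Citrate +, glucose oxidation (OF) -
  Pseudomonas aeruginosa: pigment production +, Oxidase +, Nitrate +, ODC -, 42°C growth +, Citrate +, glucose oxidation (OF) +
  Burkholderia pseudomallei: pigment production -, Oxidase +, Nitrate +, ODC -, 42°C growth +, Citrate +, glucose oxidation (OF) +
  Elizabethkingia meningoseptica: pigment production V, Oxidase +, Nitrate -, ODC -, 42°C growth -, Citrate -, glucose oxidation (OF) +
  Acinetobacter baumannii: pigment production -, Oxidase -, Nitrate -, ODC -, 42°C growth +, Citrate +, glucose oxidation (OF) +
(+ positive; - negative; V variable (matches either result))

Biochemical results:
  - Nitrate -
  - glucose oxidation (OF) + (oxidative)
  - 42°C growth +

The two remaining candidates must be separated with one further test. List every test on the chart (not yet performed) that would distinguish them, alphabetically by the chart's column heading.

Oxidase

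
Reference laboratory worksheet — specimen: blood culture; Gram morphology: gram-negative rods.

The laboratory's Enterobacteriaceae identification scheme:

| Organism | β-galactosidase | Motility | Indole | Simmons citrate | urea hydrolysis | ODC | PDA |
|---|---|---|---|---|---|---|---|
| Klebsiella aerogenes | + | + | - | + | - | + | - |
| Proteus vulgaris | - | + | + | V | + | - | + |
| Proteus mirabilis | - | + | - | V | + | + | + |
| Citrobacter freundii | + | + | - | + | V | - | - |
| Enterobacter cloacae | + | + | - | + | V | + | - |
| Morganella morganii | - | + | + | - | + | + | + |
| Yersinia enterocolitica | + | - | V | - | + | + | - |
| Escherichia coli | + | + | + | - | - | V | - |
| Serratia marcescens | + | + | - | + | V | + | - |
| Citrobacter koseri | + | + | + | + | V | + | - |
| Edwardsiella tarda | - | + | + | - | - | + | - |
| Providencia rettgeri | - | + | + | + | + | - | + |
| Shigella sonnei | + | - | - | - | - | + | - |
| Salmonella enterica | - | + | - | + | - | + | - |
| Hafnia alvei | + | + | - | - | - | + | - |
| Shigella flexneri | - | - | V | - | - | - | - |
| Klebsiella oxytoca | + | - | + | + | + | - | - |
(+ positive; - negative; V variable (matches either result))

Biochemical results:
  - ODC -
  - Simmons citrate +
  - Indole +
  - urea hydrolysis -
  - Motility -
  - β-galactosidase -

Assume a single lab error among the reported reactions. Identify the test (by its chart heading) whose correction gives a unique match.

Simmons citrate

As reported, no row in the chart matches all 6 reactions.
Reversing β-galactosidase → still no organism matches.
Reversing Motility → still no organism matches.
Reversing ODC → still no organism matches.
Reversing Indole → still no organism matches.
Reversing Simmons citrate (to -) → unique match: Shigella flexneri.
Reversing urea hydrolysis → still no organism matches.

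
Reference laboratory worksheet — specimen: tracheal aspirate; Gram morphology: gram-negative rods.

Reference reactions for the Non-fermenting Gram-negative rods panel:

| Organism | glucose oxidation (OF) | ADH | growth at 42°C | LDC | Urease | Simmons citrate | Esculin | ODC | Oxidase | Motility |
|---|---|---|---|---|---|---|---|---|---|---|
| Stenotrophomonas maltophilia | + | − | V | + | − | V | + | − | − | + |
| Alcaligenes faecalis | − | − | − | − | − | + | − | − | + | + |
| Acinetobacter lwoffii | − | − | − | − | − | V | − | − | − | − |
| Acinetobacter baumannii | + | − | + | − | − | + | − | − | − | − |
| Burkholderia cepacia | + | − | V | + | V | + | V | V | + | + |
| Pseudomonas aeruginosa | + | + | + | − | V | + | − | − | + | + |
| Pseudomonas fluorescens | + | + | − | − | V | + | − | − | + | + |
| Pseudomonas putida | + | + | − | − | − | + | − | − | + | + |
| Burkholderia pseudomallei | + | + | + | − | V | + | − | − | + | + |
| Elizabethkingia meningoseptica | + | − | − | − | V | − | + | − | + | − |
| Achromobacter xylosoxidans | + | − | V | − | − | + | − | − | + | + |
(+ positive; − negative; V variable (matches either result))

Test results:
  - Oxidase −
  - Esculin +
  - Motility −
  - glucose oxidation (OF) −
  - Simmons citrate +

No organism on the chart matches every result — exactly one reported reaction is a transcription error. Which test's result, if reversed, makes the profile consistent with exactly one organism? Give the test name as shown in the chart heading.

Esculin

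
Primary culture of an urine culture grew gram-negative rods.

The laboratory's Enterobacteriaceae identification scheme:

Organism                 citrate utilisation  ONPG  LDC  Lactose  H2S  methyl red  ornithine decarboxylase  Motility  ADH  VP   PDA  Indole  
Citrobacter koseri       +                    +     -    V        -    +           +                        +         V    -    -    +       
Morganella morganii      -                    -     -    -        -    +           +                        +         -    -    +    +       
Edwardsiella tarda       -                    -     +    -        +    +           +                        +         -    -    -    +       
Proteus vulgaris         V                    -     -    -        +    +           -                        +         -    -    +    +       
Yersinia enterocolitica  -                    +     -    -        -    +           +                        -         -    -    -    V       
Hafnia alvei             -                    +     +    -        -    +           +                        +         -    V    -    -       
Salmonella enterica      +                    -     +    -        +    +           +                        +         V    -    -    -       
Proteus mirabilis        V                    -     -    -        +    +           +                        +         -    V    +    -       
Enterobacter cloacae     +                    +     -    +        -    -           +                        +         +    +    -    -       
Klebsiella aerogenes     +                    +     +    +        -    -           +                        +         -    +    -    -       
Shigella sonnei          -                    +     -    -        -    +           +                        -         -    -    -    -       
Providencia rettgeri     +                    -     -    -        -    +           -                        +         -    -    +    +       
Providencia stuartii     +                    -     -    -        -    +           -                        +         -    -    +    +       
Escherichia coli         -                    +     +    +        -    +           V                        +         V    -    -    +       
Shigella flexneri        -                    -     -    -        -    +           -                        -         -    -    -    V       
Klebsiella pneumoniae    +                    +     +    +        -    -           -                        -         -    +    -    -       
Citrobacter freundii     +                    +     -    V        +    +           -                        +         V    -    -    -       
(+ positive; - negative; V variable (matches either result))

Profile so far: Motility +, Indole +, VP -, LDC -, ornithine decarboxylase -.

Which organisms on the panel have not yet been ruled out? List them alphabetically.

Proteus vulgaris, Providencia rettgeri, Providencia stuartii

ornithine decarboxylase -: excludes 10 organisms — 7 left.
Motility +: excludes Shigella flexneri, Klebsiella pneumoniae — 5 left.
LDC -: excludes Escherichia coli — 4 left.
VP -: all 4 remaining candidates are consistent.
Indole +: excludes Citrobacter freundii — 3 left.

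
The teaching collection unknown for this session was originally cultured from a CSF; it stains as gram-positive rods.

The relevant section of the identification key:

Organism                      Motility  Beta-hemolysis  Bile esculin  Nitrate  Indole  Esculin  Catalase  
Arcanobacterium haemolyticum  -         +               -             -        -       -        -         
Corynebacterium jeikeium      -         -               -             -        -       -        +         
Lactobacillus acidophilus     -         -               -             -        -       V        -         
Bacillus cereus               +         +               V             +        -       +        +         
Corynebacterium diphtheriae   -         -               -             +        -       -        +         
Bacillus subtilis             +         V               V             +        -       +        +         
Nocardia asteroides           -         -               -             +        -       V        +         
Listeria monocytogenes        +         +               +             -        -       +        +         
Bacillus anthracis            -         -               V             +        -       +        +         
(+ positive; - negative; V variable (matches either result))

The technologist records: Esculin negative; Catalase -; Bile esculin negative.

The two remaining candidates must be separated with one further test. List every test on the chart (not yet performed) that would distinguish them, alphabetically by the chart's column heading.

Esculin -: excludes Bacillus cereus, Bacillus subtilis, Listeria monocytogenes, Bacillus anthracis — 5 left.
Bile esculin -: all 5 remaining candidates are consistent.
Catalase -: excludes Corynebacterium jeikeium, Corynebacterium diphtheriae, Nocardia asteroides — 2 left.
Two candidates remain: Arcanobacterium haemolyticum and Lactobacillus acidophilus.
  Motility: - vs - — same for both, does not separate.
  Beta-hemolysis: Arcanobacterium haemolyticum +, Lactobacillus acidophilus - — discriminates.
  Nitrate: - vs - — same for both, does not separate.
  Indole: - vs - — same for both, does not separate.

Beta-hemolysis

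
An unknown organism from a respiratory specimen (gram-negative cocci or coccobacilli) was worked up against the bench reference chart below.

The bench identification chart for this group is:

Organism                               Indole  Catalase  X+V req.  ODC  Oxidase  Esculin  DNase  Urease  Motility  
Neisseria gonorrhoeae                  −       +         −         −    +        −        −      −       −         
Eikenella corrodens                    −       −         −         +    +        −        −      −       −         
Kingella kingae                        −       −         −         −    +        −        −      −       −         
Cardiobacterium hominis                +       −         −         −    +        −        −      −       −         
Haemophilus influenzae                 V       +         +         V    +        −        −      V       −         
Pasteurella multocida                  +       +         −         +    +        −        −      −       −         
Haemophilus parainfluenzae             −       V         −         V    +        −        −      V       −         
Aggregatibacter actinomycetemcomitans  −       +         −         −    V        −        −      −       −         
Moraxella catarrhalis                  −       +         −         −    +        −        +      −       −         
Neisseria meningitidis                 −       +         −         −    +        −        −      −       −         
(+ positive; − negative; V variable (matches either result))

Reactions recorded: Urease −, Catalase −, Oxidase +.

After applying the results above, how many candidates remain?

Catalase −: excludes 6 organisms — 4 left.
Oxidase +: all 4 remaining candidates are consistent.
Urease −: all 4 remaining candidates are consistent.
Still consistent: Cardiobacterium hominis, Eikenella corrodens, Haemophilus parainfluenzae, Kingella kingae.

4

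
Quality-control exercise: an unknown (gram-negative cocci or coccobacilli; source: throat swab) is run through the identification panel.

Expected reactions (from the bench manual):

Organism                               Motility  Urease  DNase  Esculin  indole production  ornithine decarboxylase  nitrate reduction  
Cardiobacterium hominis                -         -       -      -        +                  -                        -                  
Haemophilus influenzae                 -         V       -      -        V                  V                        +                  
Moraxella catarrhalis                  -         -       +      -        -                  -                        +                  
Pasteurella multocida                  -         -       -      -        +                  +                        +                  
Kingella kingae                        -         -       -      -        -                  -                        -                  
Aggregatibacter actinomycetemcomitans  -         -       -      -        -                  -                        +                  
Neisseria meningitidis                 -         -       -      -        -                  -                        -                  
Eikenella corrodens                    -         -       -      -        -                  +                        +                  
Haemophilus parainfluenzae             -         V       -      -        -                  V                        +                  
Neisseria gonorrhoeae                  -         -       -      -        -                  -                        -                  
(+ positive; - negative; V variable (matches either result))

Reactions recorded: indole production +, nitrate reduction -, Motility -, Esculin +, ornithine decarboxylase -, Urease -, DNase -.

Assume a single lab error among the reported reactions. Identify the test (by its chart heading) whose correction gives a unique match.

Esculin

As reported, no row in the chart matches all 7 reactions.
Reversing ornithine decarboxylase → still no organism matches.
Reversing Urease → still no organism matches.
Reversing Motility → still no organism matches.
Reversing Esculin (to -) → unique match: Cardiobacterium hominis.
Reversing nitrate reduction → still no organism matches.
Reversing indole production → still no organism matches.
Reversing DNase → still no organism matches.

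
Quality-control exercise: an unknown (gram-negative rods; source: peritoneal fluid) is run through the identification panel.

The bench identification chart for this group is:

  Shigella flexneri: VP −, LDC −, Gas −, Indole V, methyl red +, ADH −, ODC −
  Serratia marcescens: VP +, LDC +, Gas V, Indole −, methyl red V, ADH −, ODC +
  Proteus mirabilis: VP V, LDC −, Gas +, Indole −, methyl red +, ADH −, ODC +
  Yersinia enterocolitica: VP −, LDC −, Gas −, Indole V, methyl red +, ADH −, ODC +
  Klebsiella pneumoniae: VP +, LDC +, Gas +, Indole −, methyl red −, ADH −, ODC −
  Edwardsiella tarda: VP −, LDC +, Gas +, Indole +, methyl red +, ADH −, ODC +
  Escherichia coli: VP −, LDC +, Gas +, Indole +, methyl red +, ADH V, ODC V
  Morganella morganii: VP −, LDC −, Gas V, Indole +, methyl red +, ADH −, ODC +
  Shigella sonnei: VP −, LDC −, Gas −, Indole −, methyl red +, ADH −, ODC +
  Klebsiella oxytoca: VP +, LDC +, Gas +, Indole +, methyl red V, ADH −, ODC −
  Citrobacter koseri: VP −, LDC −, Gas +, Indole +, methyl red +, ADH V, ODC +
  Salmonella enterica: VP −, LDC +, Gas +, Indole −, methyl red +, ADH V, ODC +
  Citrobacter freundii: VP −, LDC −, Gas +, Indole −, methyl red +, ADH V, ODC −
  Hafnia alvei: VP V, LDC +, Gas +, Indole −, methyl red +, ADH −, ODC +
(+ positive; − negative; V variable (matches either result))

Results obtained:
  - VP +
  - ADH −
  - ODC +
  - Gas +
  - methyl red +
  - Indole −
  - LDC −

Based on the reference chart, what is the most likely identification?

VP +: excludes 9 organisms — 5 left.
LDC −: excludes Serratia marcescens, Klebsiella pneumoniae, Klebsiella oxytoca, Hafnia alvei — 1 left.
Indole −: the one remaining candidate is consistent.
methyl red +: the one remaining candidate is consistent.
Gas +: the one remaining candidate is consistent.
ADH −: the one remaining candidate is consistent.
ODC +: the one remaining candidate is consistent.

Proteus mirabilis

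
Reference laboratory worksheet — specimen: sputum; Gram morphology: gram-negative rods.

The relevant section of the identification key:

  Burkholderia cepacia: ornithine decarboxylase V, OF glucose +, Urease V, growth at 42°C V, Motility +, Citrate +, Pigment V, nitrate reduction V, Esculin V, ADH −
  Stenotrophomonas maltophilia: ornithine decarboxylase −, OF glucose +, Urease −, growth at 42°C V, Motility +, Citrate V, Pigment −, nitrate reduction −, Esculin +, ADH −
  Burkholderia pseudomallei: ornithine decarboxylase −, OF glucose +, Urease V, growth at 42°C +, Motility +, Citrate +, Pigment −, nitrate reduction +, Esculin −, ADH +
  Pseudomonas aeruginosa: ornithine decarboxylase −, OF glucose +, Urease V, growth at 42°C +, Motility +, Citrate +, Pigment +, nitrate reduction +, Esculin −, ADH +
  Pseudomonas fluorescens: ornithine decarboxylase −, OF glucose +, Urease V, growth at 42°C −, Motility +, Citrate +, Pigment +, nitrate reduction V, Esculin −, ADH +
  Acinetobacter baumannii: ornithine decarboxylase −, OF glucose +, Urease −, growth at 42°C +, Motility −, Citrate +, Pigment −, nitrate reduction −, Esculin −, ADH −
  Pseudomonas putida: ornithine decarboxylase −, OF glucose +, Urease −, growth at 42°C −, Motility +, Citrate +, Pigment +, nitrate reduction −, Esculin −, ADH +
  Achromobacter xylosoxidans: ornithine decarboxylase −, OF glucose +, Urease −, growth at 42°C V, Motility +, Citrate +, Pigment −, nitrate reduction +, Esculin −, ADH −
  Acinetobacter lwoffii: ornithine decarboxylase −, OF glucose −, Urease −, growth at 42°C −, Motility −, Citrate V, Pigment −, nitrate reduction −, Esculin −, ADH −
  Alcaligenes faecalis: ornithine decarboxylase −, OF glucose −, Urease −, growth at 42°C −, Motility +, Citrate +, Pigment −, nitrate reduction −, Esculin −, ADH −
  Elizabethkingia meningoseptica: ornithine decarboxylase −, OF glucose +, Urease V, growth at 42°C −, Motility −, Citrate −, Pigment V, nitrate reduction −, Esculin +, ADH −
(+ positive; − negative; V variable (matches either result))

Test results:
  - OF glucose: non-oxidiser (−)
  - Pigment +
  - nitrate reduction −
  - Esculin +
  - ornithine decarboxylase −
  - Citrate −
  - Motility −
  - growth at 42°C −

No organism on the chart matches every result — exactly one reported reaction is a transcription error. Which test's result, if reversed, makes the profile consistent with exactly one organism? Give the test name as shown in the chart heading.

OF glucose

As reported, no row in the chart matches all 8 reactions.
Reversing Pigment → still no organism matches.
Reversing Motility → still no organism matches.
Reversing ornithine decarboxylase → still no organism matches.
Reversing growth at 42°C → still no organism matches.
Reversing Citrate → still no organism matches.
Reversing Esculin → still no organism matches.
Reversing OF glucose (to +) → unique match: Elizabethkingia meningoseptica.
Reversing nitrate reduction → still no organism matches.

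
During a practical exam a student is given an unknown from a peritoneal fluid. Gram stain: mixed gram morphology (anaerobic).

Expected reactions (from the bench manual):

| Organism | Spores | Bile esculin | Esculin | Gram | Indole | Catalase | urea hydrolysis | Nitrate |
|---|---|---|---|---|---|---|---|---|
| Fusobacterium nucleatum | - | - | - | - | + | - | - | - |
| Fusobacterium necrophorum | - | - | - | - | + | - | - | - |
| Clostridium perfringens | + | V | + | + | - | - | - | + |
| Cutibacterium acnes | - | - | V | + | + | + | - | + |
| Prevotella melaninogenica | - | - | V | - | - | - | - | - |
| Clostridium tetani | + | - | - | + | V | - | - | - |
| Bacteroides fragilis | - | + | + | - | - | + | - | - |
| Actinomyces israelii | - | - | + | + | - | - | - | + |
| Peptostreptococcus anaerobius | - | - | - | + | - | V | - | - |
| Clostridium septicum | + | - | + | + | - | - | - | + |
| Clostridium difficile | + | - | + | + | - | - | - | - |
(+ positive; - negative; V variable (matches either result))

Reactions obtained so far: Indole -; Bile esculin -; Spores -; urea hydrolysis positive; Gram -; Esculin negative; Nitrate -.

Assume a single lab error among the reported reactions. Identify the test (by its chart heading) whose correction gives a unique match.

As reported, no row in the chart matches all 7 reactions.
Reversing Indole → still no organism matches.
Reversing urea hydrolysis (to -) → unique match: Prevotella melaninogenica.
Reversing Bile esculin → still no organism matches.
Reversing Nitrate → still no organism matches.
Reversing Gram → still no organism matches.
Reversing Spores → still no organism matches.
Reversing Esculin → still no organism matches.

urea hydrolysis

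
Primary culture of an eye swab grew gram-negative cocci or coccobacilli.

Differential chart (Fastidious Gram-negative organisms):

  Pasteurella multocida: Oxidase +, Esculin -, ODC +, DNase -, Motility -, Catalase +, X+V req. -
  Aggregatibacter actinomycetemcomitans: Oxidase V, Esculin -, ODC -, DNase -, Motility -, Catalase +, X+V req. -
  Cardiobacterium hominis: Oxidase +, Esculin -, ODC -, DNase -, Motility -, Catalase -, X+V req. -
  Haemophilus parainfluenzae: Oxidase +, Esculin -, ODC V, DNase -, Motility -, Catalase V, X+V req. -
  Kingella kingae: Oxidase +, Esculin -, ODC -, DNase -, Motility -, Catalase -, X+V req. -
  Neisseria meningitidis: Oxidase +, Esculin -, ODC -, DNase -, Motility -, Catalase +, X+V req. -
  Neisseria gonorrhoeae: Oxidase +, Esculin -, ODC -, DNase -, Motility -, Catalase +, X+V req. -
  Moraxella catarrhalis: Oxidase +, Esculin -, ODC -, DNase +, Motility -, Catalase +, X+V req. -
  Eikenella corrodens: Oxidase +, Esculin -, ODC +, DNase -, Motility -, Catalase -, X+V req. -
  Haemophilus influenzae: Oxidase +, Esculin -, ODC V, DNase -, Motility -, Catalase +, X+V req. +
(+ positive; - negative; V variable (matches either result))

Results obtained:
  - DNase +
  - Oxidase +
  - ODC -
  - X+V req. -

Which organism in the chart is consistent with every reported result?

Moraxella catarrhalis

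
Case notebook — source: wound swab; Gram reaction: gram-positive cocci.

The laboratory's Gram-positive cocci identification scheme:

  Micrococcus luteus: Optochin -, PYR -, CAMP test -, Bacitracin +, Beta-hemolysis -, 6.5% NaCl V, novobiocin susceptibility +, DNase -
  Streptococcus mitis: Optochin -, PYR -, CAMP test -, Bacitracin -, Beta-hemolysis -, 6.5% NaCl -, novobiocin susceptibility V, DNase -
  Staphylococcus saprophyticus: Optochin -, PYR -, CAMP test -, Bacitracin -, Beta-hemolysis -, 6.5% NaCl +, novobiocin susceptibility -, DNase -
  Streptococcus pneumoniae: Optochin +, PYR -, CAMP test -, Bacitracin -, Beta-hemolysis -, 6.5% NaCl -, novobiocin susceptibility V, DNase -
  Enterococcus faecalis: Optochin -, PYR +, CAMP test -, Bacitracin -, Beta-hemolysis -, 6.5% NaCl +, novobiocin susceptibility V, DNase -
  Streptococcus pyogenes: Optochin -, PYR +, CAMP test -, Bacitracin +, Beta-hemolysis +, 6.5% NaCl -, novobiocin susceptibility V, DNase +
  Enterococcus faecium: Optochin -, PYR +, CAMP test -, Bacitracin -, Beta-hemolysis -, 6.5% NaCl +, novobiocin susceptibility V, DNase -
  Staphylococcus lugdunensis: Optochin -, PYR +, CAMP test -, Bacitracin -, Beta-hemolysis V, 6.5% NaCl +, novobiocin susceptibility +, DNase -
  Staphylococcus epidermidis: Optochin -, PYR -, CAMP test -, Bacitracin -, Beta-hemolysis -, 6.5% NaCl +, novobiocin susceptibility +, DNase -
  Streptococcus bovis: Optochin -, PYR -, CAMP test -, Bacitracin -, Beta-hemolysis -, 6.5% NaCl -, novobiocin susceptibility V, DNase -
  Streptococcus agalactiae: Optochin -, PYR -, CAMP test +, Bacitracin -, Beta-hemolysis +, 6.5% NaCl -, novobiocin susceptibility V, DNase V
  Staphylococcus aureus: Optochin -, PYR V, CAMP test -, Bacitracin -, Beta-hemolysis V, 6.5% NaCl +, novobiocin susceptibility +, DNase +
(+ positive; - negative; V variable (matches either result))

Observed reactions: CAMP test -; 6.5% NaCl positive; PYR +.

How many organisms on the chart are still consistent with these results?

6.5% NaCl +: excludes 5 organisms — 7 left.
CAMP test -: all 7 remaining candidates are consistent.
PYR +: excludes Micrococcus luteus, Staphylococcus saprophyticus, Staphylococcus epidermidis — 4 left.
Still consistent: Enterococcus faecalis, Enterococcus faecium, Staphylococcus aureus, Staphylococcus lugdunensis.

4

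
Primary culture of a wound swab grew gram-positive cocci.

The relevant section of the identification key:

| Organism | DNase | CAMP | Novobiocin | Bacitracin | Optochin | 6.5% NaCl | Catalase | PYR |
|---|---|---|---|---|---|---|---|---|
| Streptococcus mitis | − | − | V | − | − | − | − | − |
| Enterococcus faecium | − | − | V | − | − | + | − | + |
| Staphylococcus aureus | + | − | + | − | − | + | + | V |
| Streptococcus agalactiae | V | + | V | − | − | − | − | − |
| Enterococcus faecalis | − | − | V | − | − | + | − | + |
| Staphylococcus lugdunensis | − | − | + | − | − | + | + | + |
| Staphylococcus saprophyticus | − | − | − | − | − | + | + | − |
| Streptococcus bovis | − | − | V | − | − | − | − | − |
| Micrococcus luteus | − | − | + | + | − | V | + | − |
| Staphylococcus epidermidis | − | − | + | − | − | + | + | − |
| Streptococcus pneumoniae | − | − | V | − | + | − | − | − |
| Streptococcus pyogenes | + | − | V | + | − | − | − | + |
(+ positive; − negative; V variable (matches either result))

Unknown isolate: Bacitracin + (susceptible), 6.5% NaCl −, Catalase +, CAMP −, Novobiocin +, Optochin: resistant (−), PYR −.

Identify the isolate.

Novobiocin +: excludes Staphylococcus saprophyticus — 11 left.
PYR −: excludes Enterococcus faecium, Enterococcus faecalis, Staphylococcus lugdunensis, Streptococcus pyogenes — 7 left.
CAMP −: excludes Streptococcus agalactiae — 6 left.
Catalase +: excludes Streptococcus mitis, Streptococcus bovis, Streptococcus pneumoniae — 3 left.
Bacitracin +: excludes Staphylococcus aureus, Staphylococcus epidermidis — 1 left.
Optochin −: the one remaining candidate is consistent.
6.5% NaCl −: the one remaining candidate is consistent.

Micrococcus luteus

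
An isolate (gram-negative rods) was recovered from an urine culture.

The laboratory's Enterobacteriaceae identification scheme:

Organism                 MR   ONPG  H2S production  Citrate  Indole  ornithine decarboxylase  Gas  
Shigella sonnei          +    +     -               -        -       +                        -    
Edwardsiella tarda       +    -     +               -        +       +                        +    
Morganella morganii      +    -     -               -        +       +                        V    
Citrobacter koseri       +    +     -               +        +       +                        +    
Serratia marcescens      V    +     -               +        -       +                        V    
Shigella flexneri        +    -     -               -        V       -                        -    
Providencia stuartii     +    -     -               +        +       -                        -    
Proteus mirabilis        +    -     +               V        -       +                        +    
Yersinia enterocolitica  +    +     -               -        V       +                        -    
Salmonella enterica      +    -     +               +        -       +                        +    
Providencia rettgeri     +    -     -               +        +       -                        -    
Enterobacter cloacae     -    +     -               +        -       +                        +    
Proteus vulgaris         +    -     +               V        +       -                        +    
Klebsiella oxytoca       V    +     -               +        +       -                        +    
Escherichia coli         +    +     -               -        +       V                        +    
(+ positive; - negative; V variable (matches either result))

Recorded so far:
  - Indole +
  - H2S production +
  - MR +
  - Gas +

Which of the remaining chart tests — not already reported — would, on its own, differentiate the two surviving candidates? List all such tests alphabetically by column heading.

Gas +: excludes 5 organisms — 10 left.
MR +: excludes Enterobacter cloacae — 9 left.
H2S production +: excludes 5 organisms — 4 left.
Indole +: excludes Proteus mirabilis, Salmonella enterica — 2 left.
Two candidates remain: Edwardsiella tarda and Proteus vulgaris.
  ONPG: - vs - — same for both, does not separate.
  Citrate: - vs V — variable for at least one, does not separate.
  ornithine decarboxylase: Edwardsiella tarda +, Proteus vulgaris - — discriminates.

ornithine decarboxylase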